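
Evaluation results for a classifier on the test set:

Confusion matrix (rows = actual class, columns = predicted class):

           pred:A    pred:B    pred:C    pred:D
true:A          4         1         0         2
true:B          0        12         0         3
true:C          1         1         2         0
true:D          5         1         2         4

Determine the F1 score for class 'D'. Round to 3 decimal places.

0.381

Treat 'D' as positive and all other classes as negative.
F1 score = 2·TP/(2·TP+FP+FN).
D: TP=4, FP=2+3+0=5, FN=5+1+2=8 → 8/21 = 0.3810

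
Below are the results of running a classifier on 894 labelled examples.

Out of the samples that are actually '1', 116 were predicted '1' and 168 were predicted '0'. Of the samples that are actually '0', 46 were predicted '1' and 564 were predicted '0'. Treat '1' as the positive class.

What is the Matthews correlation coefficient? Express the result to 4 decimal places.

0.4025

MCC = (TP·TN − FP·FN) / √((TP+FP)(TP+FN)(TN+FP)(TN+FN))
Numerator = 116·564 − 46·168 = 57696
Denominator = √(162·284·610·732) = √20543492160 = 143330.0114
MCC = 57696 / 143330.0114 = 0.4025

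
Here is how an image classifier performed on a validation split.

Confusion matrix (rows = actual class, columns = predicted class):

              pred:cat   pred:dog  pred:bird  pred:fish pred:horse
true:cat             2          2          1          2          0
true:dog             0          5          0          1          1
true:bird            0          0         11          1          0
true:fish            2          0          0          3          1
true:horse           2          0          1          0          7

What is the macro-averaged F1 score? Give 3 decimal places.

Per-class F1 score (2·TP/(2·TP+FP+FN)):
  cat: TP=2, FP=0+0+2+2=4, FN=2+1+2+0=5 → 4/13 = 0.3077
  dog: TP=5, FP=2+0+0+0=2, FN=0+0+1+1=2 → 10/14 = 0.7143
  bird: TP=11, FP=1+0+0+1=2, FN=0+0+1+0=1 → 22/25 = 0.8800
  fish: TP=3, FP=2+1+1+0=4, FN=2+0+0+1=3 → 6/13 = 0.4615
  horse: TP=7, FP=0+1+0+1=2, FN=2+0+1+0=3 → 14/19 = 0.7368
Macro-F1 score = mean = (0.3077 + 0.7143 + 0.8800 + 0.4615 + 0.7368) / 5 = 0.620

0.620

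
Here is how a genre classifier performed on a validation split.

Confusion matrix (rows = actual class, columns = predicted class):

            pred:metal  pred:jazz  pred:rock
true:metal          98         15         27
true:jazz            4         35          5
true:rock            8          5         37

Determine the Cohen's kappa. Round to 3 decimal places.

0.553

Observed agreement pₒ = trace/N = 170/234 = 0.7265
Expected agreement pₑ = Σ (rowᵢ·colᵢ)/N² = (140·110 + 44·55 + 50·69)/234² = 0.3885
κ = (pₒ − pₑ)/(1 − pₑ) = (0.7265 − 0.3885)/(1 − 0.3885) = 0.553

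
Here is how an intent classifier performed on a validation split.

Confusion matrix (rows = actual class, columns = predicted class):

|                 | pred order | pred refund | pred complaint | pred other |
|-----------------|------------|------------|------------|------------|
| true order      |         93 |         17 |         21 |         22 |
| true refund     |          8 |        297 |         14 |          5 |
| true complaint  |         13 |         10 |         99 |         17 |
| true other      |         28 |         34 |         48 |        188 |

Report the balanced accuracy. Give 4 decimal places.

0.7169

Balanced accuracy = mean of per-class recall.
  order: recall = 93/153 = 0.60784
  refund: recall = 297/324 = 0.91667
  complaint: recall = 99/139 = 0.71223
  other: recall = 188/298 = 0.63087
Mean = (0.60784 + 0.91667 + 0.71223 + 0.63087) / 4 = 0.7169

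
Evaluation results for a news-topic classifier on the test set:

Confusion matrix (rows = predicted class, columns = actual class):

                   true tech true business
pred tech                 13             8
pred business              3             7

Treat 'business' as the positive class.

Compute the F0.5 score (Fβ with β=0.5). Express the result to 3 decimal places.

Fβ = (1+β²)·TP / ((1+β²)·TP + β²·FN + FP), with β²=1/4
= 1.25·7 / (1.25·7 + 0.25·8 + 3) = 0.636

0.636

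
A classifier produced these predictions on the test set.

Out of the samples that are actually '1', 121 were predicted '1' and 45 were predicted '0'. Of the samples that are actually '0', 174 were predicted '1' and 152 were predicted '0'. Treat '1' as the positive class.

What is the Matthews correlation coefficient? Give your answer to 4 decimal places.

MCC = (TP·TN − FP·FN) / √((TP+FP)(TP+FN)(TN+FP)(TN+FN))
Numerator = 121·152 − 174·45 = 10562
Denominator = √(295·166·326·197) = √3144951340 = 56079.8657
MCC = 10562 / 56079.8657 = 0.1883

0.1883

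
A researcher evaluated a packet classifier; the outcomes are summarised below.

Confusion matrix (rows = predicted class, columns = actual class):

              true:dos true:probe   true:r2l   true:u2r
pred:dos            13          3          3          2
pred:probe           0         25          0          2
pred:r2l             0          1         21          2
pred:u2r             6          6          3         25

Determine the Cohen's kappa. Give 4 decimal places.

0.6632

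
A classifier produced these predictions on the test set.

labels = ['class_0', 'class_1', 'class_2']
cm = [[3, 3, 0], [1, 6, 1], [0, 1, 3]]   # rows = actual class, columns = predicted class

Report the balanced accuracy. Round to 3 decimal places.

Balanced accuracy = mean of per-class recall.
  class_0: recall = 3/6 = 0.5000
  class_1: recall = 6/8 = 0.7500
  class_2: recall = 3/4 = 0.7500
Mean = (0.5000 + 0.7500 + 0.7500) / 3 = 0.667

0.667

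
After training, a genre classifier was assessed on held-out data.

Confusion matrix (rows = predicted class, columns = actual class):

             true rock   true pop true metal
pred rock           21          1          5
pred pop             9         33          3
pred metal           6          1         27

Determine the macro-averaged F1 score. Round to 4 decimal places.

0.7581

Per-class F1 score (2·TP/(2·TP+FP+FN)):
  rock: TP=21, FP=1+5=6, FN=9+6=15 → 42/63 = 0.66667
  pop: TP=33, FP=9+3=12, FN=1+1=2 → 66/80 = 0.82500
  metal: TP=27, FP=6+1=7, FN=5+3=8 → 54/69 = 0.78261
Macro-F1 score = mean = (0.66667 + 0.82500 + 0.78261) / 3 = 0.7581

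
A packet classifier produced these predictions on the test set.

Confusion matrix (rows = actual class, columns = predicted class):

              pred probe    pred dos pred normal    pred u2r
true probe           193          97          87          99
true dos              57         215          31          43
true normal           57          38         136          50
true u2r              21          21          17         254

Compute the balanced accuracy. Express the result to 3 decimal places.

Balanced accuracy = mean of per-class recall.
  probe: recall = 193/476 = 0.4055
  dos: recall = 215/346 = 0.6214
  normal: recall = 136/281 = 0.4840
  u2r: recall = 254/313 = 0.8115
Mean = (0.4055 + 0.6214 + 0.4840 + 0.8115) / 4 = 0.581

0.581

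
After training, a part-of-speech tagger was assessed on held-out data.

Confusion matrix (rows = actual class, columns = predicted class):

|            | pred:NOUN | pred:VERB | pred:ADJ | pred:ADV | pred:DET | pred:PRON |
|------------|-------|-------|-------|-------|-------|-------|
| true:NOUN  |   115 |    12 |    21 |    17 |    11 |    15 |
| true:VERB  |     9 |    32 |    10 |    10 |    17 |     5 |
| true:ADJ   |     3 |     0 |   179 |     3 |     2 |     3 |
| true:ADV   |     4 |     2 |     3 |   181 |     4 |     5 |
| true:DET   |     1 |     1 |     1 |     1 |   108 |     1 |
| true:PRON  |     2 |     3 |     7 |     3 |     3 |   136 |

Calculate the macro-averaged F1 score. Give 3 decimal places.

0.771

Per-class F1 score (2·TP/(2·TP+FP+FN)):
  NOUN: TP=115, FP=9+3+4+1+2=19, FN=12+21+17+11+15=76 → 230/325 = 0.7077
  VERB: TP=32, FP=12+0+2+1+3=18, FN=9+10+10+17+5=51 → 64/133 = 0.4812
  ADJ: TP=179, FP=21+10+3+1+7=42, FN=3+0+3+2+3=11 → 358/411 = 0.8710
  ADV: TP=181, FP=17+10+3+1+3=34, FN=4+2+3+4+5=18 → 362/414 = 0.8744
  DET: TP=108, FP=11+17+2+4+3=37, FN=1+1+1+1+1=5 → 216/258 = 0.8372
  PRON: TP=136, FP=15+5+3+5+1=29, FN=2+3+7+3+3=18 → 272/319 = 0.8527
Macro-F1 score = mean = (0.7077 + 0.4812 + 0.8710 + 0.8744 + 0.8372 + 0.8527) / 6 = 0.771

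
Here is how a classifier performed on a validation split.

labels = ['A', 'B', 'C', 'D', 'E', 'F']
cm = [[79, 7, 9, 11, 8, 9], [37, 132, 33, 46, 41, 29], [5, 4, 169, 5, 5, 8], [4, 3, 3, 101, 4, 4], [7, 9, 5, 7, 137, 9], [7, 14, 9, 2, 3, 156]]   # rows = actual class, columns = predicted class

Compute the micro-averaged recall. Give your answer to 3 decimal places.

Micro-averaging pools counts across classes: ΣTP=774, ΣFP=347, ΣFN=347.
Micro-recall = TP/(TP+FN) on pooled counts = 0.690 (equals overall accuracy in single-label multiclass).

0.690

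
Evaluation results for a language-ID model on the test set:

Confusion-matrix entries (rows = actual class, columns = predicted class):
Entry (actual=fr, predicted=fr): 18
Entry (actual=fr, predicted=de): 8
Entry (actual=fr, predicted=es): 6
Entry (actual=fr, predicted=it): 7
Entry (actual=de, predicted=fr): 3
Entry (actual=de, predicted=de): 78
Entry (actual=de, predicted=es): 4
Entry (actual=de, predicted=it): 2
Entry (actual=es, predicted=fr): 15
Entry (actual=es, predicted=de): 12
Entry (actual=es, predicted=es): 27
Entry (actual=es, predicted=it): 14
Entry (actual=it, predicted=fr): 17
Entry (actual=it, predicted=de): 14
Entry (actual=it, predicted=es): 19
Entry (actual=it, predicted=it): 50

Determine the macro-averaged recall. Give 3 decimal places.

Per-class recall (TP/(TP+FN)):
  fr: TP=18, FN=8+6+7=21 → 18/39 = 0.4615
  de: TP=78, FN=3+4+2=9 → 78/87 = 0.8966
  es: TP=27, FN=15+12+14=41 → 27/68 = 0.3971
  it: TP=50, FN=17+14+19=50 → 50/100 = 0.5000
Macro-recall = mean = (0.4615 + 0.8966 + 0.3971 + 0.5000) / 4 = 0.564

0.564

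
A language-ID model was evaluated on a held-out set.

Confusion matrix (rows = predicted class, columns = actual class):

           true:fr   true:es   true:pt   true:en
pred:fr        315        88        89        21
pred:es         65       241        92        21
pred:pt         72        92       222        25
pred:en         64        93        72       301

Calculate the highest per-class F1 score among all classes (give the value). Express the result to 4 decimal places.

Per-class F1 score (2·TP/(2·TP+FP+FN)):
  fr: TP=315, FP=88+89+21=198, FN=65+72+64=201 → 630/1029 = 0.61224
  es: TP=241, FP=65+92+21=178, FN=88+92+93=273 → 482/933 = 0.51661
  pt: TP=222, FP=72+92+25=189, FN=89+92+72=253 → 444/886 = 0.50113
  en: TP=301, FP=64+93+72=229, FN=21+21+25=67 → 602/898 = 0.67038
Highest is class 'en' with F1 score = 0.6704.

0.6704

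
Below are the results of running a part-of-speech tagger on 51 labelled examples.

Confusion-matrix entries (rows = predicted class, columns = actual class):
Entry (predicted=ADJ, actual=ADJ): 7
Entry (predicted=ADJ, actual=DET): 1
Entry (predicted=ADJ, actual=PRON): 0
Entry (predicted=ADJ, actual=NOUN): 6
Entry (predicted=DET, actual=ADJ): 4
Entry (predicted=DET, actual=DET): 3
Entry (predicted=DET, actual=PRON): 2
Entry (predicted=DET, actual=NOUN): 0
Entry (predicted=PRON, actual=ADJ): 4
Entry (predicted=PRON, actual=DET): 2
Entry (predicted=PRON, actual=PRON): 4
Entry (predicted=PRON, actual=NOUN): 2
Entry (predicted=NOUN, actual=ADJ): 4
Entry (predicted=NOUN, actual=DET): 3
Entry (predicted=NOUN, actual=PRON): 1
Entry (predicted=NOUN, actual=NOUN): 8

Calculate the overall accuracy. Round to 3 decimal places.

Accuracy = trace / total = (7+3+4+8=22) / 51 = 22/51 = 0.431

0.431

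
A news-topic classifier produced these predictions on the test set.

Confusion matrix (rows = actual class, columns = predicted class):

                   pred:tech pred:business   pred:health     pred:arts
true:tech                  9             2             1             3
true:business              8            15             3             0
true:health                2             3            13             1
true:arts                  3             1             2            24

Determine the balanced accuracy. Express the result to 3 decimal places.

0.665

Balanced accuracy = mean of per-class recall.
  tech: recall = 9/15 = 0.6000
  business: recall = 15/26 = 0.5769
  health: recall = 13/19 = 0.6842
  arts: recall = 24/30 = 0.8000
Mean = (0.6000 + 0.5769 + 0.6842 + 0.8000) / 4 = 0.665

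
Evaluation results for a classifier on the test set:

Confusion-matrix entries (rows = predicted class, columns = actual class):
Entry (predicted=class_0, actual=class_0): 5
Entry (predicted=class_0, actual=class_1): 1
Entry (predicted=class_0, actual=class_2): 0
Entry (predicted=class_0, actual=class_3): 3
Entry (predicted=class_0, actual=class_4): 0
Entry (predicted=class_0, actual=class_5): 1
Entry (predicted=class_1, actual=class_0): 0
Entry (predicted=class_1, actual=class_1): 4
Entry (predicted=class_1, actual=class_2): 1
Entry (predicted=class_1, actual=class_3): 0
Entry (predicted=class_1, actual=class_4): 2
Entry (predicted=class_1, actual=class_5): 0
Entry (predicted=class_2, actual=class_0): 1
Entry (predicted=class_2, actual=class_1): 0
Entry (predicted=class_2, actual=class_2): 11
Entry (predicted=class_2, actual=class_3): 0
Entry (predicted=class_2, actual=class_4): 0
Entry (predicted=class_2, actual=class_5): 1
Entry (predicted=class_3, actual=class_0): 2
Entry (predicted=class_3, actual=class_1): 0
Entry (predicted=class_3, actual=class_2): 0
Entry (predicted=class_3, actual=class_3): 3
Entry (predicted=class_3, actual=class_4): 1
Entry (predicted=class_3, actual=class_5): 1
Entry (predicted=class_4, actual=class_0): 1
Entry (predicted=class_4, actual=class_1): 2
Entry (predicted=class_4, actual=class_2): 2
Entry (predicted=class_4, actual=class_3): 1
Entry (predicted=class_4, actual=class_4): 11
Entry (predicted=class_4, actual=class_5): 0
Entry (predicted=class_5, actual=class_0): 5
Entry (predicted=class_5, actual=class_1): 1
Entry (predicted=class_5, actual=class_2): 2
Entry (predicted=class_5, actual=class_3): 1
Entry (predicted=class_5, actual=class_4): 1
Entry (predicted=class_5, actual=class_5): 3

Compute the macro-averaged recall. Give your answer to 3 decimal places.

0.525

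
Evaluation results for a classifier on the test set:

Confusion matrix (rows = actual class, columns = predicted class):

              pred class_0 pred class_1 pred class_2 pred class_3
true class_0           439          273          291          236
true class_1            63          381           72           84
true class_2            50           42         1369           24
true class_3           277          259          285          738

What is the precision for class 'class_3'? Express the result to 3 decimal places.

Treat 'class_3' as positive and all other classes as negative.
precision = TP/(TP+FP).
class_3: TP=738, FP=236+84+24=344 → 738/1082 = 0.6821

0.682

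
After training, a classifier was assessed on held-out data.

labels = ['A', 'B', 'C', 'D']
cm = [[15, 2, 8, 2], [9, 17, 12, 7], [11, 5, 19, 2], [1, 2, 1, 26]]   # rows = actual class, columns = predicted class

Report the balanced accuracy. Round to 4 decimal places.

0.5784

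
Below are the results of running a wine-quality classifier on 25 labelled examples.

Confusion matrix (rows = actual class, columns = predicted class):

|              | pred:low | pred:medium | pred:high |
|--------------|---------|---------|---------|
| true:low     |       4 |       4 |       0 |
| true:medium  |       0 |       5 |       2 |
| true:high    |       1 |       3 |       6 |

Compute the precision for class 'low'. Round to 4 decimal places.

0.8000

One-vs-rest for 'low': TP = diagonal; FP = other classes predicted 'low'; FN = 'low' predicted as other.
precision = TP/(TP+FP).
low: TP=4, FP=0+1=1 → 4/5 = 0.80000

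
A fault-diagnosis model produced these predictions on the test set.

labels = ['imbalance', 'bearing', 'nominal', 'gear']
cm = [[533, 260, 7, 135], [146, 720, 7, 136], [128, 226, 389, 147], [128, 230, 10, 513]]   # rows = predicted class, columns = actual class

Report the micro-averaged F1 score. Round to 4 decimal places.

0.5801

Micro-averaging pools counts across classes: ΣTP=2155, ΣFP=1560, ΣFN=1560.
Micro-F1 score = 2·TP/(2·TP+FP+FN) on pooled counts = 0.5801 (equals overall accuracy in single-label multiclass).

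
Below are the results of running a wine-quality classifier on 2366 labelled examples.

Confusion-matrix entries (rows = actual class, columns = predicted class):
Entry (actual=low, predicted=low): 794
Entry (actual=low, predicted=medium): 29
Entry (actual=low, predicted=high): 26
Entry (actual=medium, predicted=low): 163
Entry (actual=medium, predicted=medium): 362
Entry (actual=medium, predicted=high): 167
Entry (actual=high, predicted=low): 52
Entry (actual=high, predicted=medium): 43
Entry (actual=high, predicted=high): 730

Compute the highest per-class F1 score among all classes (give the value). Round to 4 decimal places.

Per-class F1 score (2·TP/(2·TP+FP+FN)):
  low: TP=794, FP=163+52=215, FN=29+26=55 → 1588/1858 = 0.85468
  medium: TP=362, FP=29+43=72, FN=163+167=330 → 724/1126 = 0.64298
  high: TP=730, FP=26+167=193, FN=52+43=95 → 1460/1748 = 0.83524
Highest is class 'low' with F1 score = 0.8547.

0.8547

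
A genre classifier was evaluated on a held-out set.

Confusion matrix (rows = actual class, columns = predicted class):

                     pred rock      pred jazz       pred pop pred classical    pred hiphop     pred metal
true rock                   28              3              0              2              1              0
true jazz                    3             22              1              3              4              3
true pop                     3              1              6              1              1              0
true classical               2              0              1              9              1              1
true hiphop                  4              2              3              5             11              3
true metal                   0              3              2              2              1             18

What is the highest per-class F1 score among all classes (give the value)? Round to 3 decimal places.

0.757

Per-class F1 score (2·TP/(2·TP+FP+FN)):
  rock: TP=28, FP=3+3+2+4+0=12, FN=3+0+2+1+0=6 → 56/74 = 0.7568
  jazz: TP=22, FP=3+1+0+2+3=9, FN=3+1+3+4+3=14 → 44/67 = 0.6567
  pop: TP=6, FP=0+1+1+3+2=7, FN=3+1+1+1+0=6 → 12/25 = 0.4800
  classical: TP=9, FP=2+3+1+5+2=13, FN=2+0+1+1+1=5 → 18/36 = 0.5000
  hiphop: TP=11, FP=1+4+1+1+1=8, FN=4+2+3+5+3=17 → 22/47 = 0.4681
  metal: TP=18, FP=0+3+0+1+3=7, FN=0+3+2+2+1=8 → 36/51 = 0.7059
Highest is class 'rock' with F1 score = 0.757.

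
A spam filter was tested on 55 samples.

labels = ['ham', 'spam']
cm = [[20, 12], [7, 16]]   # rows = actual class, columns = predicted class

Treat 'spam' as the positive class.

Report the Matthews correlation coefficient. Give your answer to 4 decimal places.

0.3164

MCC = (TP·TN − FP·FN) / √((TP+FP)(TP+FN)(TN+FP)(TN+FN))
Numerator = 16·20 − 12·7 = 236
Denominator = √(28·23·32·27) = √556416 = 745.9330
MCC = 236 / 745.9330 = 0.3164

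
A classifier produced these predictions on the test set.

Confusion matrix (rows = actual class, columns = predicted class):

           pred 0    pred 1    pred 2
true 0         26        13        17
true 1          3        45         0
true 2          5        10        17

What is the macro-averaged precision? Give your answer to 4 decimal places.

0.6422

Per-class precision (TP/(TP+FP)):
  0: TP=26, FP=3+5=8 → 26/34 = 0.76471
  1: TP=45, FP=13+10=23 → 45/68 = 0.66176
  2: TP=17, FP=17+0=17 → 17/34 = 0.50000
Macro-precision = mean = (0.76471 + 0.66176 + 0.50000) / 3 = 0.6422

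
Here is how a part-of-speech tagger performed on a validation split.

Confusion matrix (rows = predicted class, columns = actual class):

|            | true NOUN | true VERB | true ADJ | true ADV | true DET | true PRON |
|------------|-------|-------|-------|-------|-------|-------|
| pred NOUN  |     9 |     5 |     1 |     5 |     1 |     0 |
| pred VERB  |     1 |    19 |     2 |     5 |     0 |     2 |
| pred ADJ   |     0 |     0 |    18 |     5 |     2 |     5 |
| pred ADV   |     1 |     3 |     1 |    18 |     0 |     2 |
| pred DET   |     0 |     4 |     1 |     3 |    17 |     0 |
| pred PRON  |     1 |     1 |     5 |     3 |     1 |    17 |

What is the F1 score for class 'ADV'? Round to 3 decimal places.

0.563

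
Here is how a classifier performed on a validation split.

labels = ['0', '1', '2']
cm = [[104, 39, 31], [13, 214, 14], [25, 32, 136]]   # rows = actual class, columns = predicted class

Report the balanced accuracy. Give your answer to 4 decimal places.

Balanced accuracy = mean of per-class recall.
  0: recall = 104/174 = 0.59770
  1: recall = 214/241 = 0.88797
  2: recall = 136/193 = 0.70466
Mean = (0.59770 + 0.88797 + 0.70466) / 3 = 0.7301

0.7301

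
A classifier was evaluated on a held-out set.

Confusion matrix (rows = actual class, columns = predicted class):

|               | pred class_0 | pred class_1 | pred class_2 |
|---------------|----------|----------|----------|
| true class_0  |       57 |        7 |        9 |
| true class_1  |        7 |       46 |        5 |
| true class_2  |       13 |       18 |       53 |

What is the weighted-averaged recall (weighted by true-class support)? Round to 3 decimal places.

Per-class recall (TP/(TP+FN)):
  class_0: TP=57, FN=7+9=16 → 57/73 = 0.7808
  class_1: TP=46, FN=7+5=12 → 46/58 = 0.7931
  class_2: TP=53, FN=13+18=31 → 53/84 = 0.6310
Weighted-recall = Σ (supportᵢ/N)·recallᵢ with N=215: (73/215)·0.7808 + (58/215)·0.7931 + (84/215)·0.6310 = 0.726

0.726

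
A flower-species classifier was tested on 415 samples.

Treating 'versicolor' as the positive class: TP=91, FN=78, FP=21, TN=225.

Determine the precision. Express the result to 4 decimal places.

0.8125

Precision = TP/(TP+FP) = 91/(91+21) = 91/112 = 0.8125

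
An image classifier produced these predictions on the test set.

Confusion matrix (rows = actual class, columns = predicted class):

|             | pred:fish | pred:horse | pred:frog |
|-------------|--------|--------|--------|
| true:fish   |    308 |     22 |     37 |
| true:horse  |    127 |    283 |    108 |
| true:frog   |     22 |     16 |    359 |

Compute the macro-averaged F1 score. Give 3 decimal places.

0.740

Per-class F1 score (2·TP/(2·TP+FP+FN)):
  fish: TP=308, FP=127+22=149, FN=22+37=59 → 616/824 = 0.7476
  horse: TP=283, FP=22+16=38, FN=127+108=235 → 566/839 = 0.6746
  frog: TP=359, FP=37+108=145, FN=22+16=38 → 718/901 = 0.7969
Macro-F1 score = mean = (0.7476 + 0.6746 + 0.7969) / 3 = 0.740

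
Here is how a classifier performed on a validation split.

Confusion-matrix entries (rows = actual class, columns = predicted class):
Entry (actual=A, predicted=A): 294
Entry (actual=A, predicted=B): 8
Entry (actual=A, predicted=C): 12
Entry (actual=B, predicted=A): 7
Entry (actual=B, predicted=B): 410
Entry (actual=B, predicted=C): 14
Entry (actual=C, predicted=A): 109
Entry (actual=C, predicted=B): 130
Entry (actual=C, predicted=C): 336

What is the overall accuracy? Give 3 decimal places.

0.788

Accuracy = trace / total = (294+410+336=1040) / 1320 = 1040/1320 = 0.788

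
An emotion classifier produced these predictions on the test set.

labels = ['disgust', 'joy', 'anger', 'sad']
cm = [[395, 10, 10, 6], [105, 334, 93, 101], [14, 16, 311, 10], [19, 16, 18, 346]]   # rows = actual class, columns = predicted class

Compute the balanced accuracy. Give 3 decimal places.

Balanced accuracy = mean of per-class recall.
  disgust: recall = 395/421 = 0.9382
  joy: recall = 334/633 = 0.5276
  anger: recall = 311/351 = 0.8860
  sad: recall = 346/399 = 0.8672
Mean = (0.9382 + 0.5276 + 0.8860 + 0.8672) / 4 = 0.805

0.805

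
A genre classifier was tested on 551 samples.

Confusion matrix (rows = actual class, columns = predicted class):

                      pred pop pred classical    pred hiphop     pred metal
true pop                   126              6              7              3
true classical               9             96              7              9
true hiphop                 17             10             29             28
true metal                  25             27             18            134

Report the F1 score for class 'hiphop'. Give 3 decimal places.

0.400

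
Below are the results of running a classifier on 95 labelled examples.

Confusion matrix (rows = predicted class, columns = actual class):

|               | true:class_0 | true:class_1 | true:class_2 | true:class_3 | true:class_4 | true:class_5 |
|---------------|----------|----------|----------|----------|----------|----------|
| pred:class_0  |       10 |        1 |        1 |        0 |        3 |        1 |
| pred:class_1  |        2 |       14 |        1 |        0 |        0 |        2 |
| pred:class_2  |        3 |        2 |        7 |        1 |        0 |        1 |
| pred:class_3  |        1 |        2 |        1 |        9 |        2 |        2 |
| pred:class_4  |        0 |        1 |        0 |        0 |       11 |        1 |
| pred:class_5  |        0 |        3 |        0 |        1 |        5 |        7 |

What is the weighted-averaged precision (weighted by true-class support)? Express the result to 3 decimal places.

Per-class precision (TP/(TP+FP)):
  class_0: TP=10, FP=1+1+0+3+1=6 → 10/16 = 0.6250
  class_1: TP=14, FP=2+1+0+0+2=5 → 14/19 = 0.7368
  class_2: TP=7, FP=3+2+1+0+1=7 → 7/14 = 0.5000
  class_3: TP=9, FP=1+2+1+2+2=8 → 9/17 = 0.5294
  class_4: TP=11, FP=0+1+0+0+1=2 → 11/13 = 0.8462
  class_5: TP=7, FP=0+3+0+1+5=9 → 7/16 = 0.4375
Weighted-precision = Σ (supportᵢ/N)·precisionᵢ with N=95: (16/95)·0.6250 + (23/95)·0.7368 + (10/95)·0.5000 + (11/95)·0.5294 + (21/95)·0.8462 + (14/95)·0.4375 = 0.649

0.649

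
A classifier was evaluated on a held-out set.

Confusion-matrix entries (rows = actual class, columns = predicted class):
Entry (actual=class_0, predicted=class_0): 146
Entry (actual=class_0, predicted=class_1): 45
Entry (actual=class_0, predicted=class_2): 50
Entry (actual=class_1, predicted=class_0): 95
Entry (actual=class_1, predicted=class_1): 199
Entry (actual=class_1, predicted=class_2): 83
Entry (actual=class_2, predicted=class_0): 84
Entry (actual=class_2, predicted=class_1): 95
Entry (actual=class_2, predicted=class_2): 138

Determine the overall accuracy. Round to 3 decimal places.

Accuracy = trace / total = (146+199+138=483) / 935 = 483/935 = 0.517

0.517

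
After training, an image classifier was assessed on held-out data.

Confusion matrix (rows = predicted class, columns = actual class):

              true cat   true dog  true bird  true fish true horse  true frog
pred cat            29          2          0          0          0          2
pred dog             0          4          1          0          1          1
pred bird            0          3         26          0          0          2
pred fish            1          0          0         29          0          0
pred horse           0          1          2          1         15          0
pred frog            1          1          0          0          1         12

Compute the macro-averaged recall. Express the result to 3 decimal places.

0.792

Per-class recall (TP/(TP+FN)):
  cat: TP=29, FN=0+0+1+0+1=2 → 29/31 = 0.9355
  dog: TP=4, FN=2+3+0+1+1=7 → 4/11 = 0.3636
  bird: TP=26, FN=0+1+0+2+0=3 → 26/29 = 0.8966
  fish: TP=29, FN=0+0+0+1+0=1 → 29/30 = 0.9667
  horse: TP=15, FN=0+1+0+0+1=2 → 15/17 = 0.8824
  frog: TP=12, FN=2+1+2+0+0=5 → 12/17 = 0.7059
Macro-recall = mean = (0.9355 + 0.3636 + 0.8966 + 0.9667 + 0.8824 + 0.7059) / 6 = 0.792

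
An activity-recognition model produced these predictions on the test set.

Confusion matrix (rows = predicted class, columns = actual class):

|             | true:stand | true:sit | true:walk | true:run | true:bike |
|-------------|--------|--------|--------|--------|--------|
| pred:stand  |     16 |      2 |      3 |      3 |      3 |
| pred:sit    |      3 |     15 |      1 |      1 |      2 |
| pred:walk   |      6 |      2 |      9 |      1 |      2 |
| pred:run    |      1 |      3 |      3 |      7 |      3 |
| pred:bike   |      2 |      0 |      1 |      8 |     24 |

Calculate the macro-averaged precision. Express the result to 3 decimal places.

Per-class precision (TP/(TP+FP)):
  stand: TP=16, FP=2+3+3+3=11 → 16/27 = 0.5926
  sit: TP=15, FP=3+1+1+2=7 → 15/22 = 0.6818
  walk: TP=9, FP=6+2+1+2=11 → 9/20 = 0.4500
  run: TP=7, FP=1+3+3+3=10 → 7/17 = 0.4118
  bike: TP=24, FP=2+0+1+8=11 → 24/35 = 0.6857
Macro-precision = mean = (0.5926 + 0.6818 + 0.4500 + 0.4118 + 0.6857) / 5 = 0.564

0.564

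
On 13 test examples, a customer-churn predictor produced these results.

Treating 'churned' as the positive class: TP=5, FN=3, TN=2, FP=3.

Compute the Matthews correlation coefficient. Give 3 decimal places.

MCC = (TP·TN − FP·FN) / √((TP+FP)(TP+FN)(TN+FP)(TN+FN))
Numerator = 5·2 − 3·3 = 1
Denominator = √(8·8·5·5) = √1600 = 40.0000
MCC = 1 / 40.0000 = 0.025

0.025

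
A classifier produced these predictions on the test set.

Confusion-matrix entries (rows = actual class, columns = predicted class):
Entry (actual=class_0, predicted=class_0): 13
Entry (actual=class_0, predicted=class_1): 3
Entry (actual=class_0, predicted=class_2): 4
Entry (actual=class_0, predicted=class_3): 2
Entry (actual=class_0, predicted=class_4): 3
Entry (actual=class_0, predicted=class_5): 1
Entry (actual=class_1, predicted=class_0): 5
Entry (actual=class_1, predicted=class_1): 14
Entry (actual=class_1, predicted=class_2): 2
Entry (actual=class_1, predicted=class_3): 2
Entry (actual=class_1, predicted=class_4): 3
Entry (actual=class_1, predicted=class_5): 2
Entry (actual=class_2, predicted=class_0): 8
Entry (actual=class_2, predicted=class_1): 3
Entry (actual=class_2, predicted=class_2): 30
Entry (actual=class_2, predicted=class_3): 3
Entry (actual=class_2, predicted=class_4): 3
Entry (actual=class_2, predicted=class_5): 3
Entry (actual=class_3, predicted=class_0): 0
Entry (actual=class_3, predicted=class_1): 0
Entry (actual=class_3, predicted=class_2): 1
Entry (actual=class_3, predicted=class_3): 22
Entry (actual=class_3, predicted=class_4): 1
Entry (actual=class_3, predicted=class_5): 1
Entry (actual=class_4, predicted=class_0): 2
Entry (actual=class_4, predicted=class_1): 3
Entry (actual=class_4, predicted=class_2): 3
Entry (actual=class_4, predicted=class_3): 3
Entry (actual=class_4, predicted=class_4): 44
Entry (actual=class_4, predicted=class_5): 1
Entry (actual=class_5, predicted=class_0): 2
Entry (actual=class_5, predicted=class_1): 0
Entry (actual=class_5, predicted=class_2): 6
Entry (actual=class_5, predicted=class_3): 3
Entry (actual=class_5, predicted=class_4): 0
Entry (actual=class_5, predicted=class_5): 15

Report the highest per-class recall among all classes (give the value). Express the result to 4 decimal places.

0.8800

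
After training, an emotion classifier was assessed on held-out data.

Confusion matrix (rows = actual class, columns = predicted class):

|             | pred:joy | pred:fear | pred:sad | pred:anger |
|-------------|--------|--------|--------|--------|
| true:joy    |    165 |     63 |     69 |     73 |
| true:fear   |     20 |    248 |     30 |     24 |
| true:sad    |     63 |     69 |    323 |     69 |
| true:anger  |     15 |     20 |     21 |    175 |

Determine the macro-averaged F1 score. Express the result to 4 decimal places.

Per-class F1 score (2·TP/(2·TP+FP+FN)):
  joy: TP=165, FP=20+63+15=98, FN=63+69+73=205 → 330/633 = 0.52133
  fear: TP=248, FP=63+69+20=152, FN=20+30+24=74 → 496/722 = 0.68698
  sad: TP=323, FP=69+30+21=120, FN=63+69+69=201 → 646/967 = 0.66805
  anger: TP=175, FP=73+24+69=166, FN=15+20+21=56 → 350/572 = 0.61189
Macro-F1 score = mean = (0.52133 + 0.68698 + 0.66805 + 0.61189) / 4 = 0.6221

0.6221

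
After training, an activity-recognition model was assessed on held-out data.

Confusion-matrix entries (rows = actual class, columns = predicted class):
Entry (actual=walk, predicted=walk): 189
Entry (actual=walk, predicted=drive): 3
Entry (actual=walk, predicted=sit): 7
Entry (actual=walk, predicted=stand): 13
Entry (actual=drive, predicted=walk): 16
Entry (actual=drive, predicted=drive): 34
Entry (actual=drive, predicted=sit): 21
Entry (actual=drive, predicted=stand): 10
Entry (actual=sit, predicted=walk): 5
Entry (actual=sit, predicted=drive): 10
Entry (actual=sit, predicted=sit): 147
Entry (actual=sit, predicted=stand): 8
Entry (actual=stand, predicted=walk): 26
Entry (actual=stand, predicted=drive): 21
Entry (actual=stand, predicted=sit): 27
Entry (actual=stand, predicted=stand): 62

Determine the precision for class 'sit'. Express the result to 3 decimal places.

0.728

Treat 'sit' as positive and all other classes as negative.
precision = TP/(TP+FP).
sit: TP=147, FP=7+21+27=55 → 147/202 = 0.7277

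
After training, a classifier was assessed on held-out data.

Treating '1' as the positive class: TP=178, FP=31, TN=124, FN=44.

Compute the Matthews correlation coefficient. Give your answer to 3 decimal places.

0.596

MCC = (TP·TN − FP·FN) / √((TP+FP)(TP+FN)(TN+FP)(TN+FN))
Numerator = 178·124 − 31·44 = 20708
Denominator = √(209·222·155·168) = √1208203920 = 34759.2278
MCC = 20708 / 34759.2278 = 0.596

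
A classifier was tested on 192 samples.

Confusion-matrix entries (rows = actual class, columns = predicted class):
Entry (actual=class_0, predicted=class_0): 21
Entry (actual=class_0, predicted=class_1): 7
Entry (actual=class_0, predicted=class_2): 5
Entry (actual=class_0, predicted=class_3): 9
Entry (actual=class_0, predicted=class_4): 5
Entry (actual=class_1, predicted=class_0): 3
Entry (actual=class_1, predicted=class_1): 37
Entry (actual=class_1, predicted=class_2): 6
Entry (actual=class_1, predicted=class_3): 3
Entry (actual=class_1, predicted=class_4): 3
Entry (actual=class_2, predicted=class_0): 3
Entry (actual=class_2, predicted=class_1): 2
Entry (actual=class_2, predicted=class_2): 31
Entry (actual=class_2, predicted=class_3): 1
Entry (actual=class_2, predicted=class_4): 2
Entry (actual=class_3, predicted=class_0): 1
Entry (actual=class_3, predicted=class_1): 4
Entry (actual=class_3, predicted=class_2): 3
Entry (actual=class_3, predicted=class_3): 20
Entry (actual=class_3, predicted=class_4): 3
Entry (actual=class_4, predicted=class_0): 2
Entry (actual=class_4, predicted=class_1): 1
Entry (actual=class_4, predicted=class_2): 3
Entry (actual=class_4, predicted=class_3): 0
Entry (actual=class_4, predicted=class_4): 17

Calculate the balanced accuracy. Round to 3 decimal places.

Balanced accuracy = mean of per-class recall.
  class_0: recall = 21/47 = 0.4468
  class_1: recall = 37/52 = 0.7115
  class_2: recall = 31/39 = 0.7949
  class_3: recall = 20/31 = 0.6452
  class_4: recall = 17/23 = 0.7391
Mean = (0.4468 + 0.7115 + 0.7949 + 0.6452 + 0.7391) / 5 = 0.668

0.668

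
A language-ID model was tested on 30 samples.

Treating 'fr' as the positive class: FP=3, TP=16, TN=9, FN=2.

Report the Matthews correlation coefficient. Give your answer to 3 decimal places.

MCC = (TP·TN − FP·FN) / √((TP+FP)(TP+FN)(TN+FP)(TN+FN))
Numerator = 16·9 − 3·2 = 138
Denominator = √(19·18·12·11) = √45144 = 212.4712
MCC = 138 / 212.4712 = 0.649

0.649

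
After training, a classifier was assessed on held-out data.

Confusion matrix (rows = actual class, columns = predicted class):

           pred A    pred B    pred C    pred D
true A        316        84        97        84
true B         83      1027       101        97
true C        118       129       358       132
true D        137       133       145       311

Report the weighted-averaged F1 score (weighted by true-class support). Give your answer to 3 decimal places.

Per-class F1 score (2·TP/(2·TP+FP+FN)):
  A: TP=316, FP=83+118+137=338, FN=84+97+84=265 → 632/1235 = 0.5117
  B: TP=1027, FP=84+129+133=346, FN=83+101+97=281 → 2054/2681 = 0.7661
  C: TP=358, FP=97+101+145=343, FN=118+129+132=379 → 716/1438 = 0.4979
  D: TP=311, FP=84+97+132=313, FN=137+133+145=415 → 622/1350 = 0.4607
Weighted-F1 score = Σ (supportᵢ/N)·F1 scoreᵢ with N=3352: (581/3352)·0.5117 + (1308/3352)·0.7661 + (737/3352)·0.4979 + (726/3352)·0.4607 = 0.597

0.597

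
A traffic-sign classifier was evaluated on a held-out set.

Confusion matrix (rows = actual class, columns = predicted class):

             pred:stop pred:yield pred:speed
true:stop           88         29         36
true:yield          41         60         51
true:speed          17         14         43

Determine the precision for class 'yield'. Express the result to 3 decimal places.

0.583

Take TP from the diagonal, FP from the rest of the 'yield' prediction marginal, FN from the rest of the 'yield' actual marginal.
precision = TP/(TP+FP).
yield: TP=60, FP=29+14=43 → 60/103 = 0.5825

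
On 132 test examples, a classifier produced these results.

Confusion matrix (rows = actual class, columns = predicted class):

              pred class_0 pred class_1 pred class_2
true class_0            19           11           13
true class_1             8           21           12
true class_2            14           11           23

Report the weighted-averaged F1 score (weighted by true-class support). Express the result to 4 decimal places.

Per-class F1 score (2·TP/(2·TP+FP+FN)):
  class_0: TP=19, FP=8+14=22, FN=11+13=24 → 38/84 = 0.45238
  class_1: TP=21, FP=11+11=22, FN=8+12=20 → 42/84 = 0.50000
  class_2: TP=23, FP=13+12=25, FN=14+11=25 → 46/96 = 0.47917
Weighted-F1 score = Σ (supportᵢ/N)·F1 scoreᵢ with N=132: (43/132)·0.45238 + (41/132)·0.50000 + (48/132)·0.47917 = 0.4769

0.4769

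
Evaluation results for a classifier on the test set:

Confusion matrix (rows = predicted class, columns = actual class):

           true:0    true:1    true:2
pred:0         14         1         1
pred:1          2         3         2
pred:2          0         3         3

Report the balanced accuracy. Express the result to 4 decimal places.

Balanced accuracy = mean of per-class recall.
  0: recall = 14/16 = 0.87500
  1: recall = 3/7 = 0.42857
  2: recall = 3/6 = 0.50000
Mean = (0.87500 + 0.42857 + 0.50000) / 3 = 0.6012

0.6012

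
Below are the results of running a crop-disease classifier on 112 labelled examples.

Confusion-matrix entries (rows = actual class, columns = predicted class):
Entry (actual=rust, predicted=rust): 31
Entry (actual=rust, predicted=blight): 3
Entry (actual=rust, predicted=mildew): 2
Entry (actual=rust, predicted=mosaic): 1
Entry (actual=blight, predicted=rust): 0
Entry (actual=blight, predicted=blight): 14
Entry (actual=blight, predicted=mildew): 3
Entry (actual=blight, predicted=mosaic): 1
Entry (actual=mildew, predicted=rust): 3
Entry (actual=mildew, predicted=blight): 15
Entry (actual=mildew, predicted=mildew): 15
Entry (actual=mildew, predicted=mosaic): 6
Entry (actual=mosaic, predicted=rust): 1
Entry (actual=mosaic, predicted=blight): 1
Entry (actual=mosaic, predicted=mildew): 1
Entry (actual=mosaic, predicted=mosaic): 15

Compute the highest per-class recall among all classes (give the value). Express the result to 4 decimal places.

0.8378

Per-class recall (TP/(TP+FN)):
  rust: TP=31, FN=3+2+1=6 → 31/37 = 0.83784
  blight: TP=14, FN=0+3+1=4 → 14/18 = 0.77778
  mildew: TP=15, FN=3+15+6=24 → 15/39 = 0.38462
  mosaic: TP=15, FN=1+1+1=3 → 15/18 = 0.83333
Highest is class 'rust' with recall = 0.8378.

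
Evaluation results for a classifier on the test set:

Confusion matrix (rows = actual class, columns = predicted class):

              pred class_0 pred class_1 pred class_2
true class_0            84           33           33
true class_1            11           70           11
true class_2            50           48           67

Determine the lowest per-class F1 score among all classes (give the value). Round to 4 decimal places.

Per-class F1 score (2·TP/(2·TP+FP+FN)):
  class_0: TP=84, FP=11+50=61, FN=33+33=66 → 168/295 = 0.56949
  class_1: TP=70, FP=33+48=81, FN=11+11=22 → 140/243 = 0.57613
  class_2: TP=67, FP=33+11=44, FN=50+48=98 → 134/276 = 0.48551
Lowest is class 'class_2' with F1 score = 0.4855.

0.4855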